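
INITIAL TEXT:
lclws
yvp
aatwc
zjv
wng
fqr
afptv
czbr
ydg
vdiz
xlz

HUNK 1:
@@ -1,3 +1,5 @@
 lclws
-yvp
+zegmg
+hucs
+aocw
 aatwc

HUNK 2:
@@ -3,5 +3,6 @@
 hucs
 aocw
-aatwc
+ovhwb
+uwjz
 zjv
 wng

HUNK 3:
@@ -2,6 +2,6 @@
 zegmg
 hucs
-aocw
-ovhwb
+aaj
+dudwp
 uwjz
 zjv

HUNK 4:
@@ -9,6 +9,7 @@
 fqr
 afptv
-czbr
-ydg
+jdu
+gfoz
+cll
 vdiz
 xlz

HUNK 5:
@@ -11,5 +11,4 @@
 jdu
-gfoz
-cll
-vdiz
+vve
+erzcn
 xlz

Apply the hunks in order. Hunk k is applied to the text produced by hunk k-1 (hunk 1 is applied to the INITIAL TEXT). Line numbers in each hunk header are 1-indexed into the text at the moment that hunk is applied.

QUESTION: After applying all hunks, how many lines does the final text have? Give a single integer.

Answer: 14

Derivation:
Hunk 1: at line 1 remove [yvp] add [zegmg,hucs,aocw] -> 13 lines: lclws zegmg hucs aocw aatwc zjv wng fqr afptv czbr ydg vdiz xlz
Hunk 2: at line 3 remove [aatwc] add [ovhwb,uwjz] -> 14 lines: lclws zegmg hucs aocw ovhwb uwjz zjv wng fqr afptv czbr ydg vdiz xlz
Hunk 3: at line 2 remove [aocw,ovhwb] add [aaj,dudwp] -> 14 lines: lclws zegmg hucs aaj dudwp uwjz zjv wng fqr afptv czbr ydg vdiz xlz
Hunk 4: at line 9 remove [czbr,ydg] add [jdu,gfoz,cll] -> 15 lines: lclws zegmg hucs aaj dudwp uwjz zjv wng fqr afptv jdu gfoz cll vdiz xlz
Hunk 5: at line 11 remove [gfoz,cll,vdiz] add [vve,erzcn] -> 14 lines: lclws zegmg hucs aaj dudwp uwjz zjv wng fqr afptv jdu vve erzcn xlz
Final line count: 14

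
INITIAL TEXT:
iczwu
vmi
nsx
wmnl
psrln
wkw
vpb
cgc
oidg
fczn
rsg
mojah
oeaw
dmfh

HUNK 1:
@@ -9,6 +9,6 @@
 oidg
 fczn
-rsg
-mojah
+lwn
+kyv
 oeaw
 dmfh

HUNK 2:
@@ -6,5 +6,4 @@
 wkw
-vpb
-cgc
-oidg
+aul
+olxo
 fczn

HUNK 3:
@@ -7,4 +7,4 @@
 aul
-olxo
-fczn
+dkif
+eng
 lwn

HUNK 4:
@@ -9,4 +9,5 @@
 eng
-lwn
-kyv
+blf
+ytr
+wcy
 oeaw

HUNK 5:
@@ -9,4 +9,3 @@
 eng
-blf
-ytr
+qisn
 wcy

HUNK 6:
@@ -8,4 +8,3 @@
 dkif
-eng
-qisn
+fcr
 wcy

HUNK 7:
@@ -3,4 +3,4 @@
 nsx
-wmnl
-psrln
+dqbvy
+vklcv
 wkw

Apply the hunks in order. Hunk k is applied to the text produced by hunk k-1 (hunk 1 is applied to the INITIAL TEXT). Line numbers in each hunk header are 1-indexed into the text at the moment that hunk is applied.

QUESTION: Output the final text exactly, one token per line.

Answer: iczwu
vmi
nsx
dqbvy
vklcv
wkw
aul
dkif
fcr
wcy
oeaw
dmfh

Derivation:
Hunk 1: at line 9 remove [rsg,mojah] add [lwn,kyv] -> 14 lines: iczwu vmi nsx wmnl psrln wkw vpb cgc oidg fczn lwn kyv oeaw dmfh
Hunk 2: at line 6 remove [vpb,cgc,oidg] add [aul,olxo] -> 13 lines: iczwu vmi nsx wmnl psrln wkw aul olxo fczn lwn kyv oeaw dmfh
Hunk 3: at line 7 remove [olxo,fczn] add [dkif,eng] -> 13 lines: iczwu vmi nsx wmnl psrln wkw aul dkif eng lwn kyv oeaw dmfh
Hunk 4: at line 9 remove [lwn,kyv] add [blf,ytr,wcy] -> 14 lines: iczwu vmi nsx wmnl psrln wkw aul dkif eng blf ytr wcy oeaw dmfh
Hunk 5: at line 9 remove [blf,ytr] add [qisn] -> 13 lines: iczwu vmi nsx wmnl psrln wkw aul dkif eng qisn wcy oeaw dmfh
Hunk 6: at line 8 remove [eng,qisn] add [fcr] -> 12 lines: iczwu vmi nsx wmnl psrln wkw aul dkif fcr wcy oeaw dmfh
Hunk 7: at line 3 remove [wmnl,psrln] add [dqbvy,vklcv] -> 12 lines: iczwu vmi nsx dqbvy vklcv wkw aul dkif fcr wcy oeaw dmfh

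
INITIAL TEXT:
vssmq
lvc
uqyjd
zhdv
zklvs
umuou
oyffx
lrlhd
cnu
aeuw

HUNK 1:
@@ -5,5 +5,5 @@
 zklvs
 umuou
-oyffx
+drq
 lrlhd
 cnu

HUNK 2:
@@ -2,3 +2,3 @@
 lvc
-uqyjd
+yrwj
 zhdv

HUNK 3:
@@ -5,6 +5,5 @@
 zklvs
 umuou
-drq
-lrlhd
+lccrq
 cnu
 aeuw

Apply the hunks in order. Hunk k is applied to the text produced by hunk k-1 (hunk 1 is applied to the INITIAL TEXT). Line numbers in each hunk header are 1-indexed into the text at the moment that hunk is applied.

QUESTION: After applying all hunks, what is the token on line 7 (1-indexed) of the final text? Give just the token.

Answer: lccrq

Derivation:
Hunk 1: at line 5 remove [oyffx] add [drq] -> 10 lines: vssmq lvc uqyjd zhdv zklvs umuou drq lrlhd cnu aeuw
Hunk 2: at line 2 remove [uqyjd] add [yrwj] -> 10 lines: vssmq lvc yrwj zhdv zklvs umuou drq lrlhd cnu aeuw
Hunk 3: at line 5 remove [drq,lrlhd] add [lccrq] -> 9 lines: vssmq lvc yrwj zhdv zklvs umuou lccrq cnu aeuw
Final line 7: lccrq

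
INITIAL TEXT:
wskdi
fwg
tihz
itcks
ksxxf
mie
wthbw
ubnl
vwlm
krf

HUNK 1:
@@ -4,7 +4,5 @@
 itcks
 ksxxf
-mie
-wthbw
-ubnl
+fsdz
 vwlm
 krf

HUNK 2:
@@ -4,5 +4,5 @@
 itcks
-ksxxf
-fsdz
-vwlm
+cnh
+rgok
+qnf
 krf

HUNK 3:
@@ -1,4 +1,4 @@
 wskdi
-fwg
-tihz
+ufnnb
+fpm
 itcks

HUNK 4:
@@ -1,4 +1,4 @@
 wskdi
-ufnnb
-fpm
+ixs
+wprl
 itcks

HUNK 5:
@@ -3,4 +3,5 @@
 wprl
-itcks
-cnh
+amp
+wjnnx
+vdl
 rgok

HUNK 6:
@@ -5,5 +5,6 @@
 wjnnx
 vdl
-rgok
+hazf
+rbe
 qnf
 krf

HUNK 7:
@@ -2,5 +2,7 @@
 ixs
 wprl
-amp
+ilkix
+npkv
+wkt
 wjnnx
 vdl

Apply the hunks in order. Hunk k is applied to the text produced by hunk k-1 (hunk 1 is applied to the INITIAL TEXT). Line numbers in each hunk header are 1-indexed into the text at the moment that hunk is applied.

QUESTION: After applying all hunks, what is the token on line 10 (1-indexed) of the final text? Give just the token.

Answer: rbe

Derivation:
Hunk 1: at line 4 remove [mie,wthbw,ubnl] add [fsdz] -> 8 lines: wskdi fwg tihz itcks ksxxf fsdz vwlm krf
Hunk 2: at line 4 remove [ksxxf,fsdz,vwlm] add [cnh,rgok,qnf] -> 8 lines: wskdi fwg tihz itcks cnh rgok qnf krf
Hunk 3: at line 1 remove [fwg,tihz] add [ufnnb,fpm] -> 8 lines: wskdi ufnnb fpm itcks cnh rgok qnf krf
Hunk 4: at line 1 remove [ufnnb,fpm] add [ixs,wprl] -> 8 lines: wskdi ixs wprl itcks cnh rgok qnf krf
Hunk 5: at line 3 remove [itcks,cnh] add [amp,wjnnx,vdl] -> 9 lines: wskdi ixs wprl amp wjnnx vdl rgok qnf krf
Hunk 6: at line 5 remove [rgok] add [hazf,rbe] -> 10 lines: wskdi ixs wprl amp wjnnx vdl hazf rbe qnf krf
Hunk 7: at line 2 remove [amp] add [ilkix,npkv,wkt] -> 12 lines: wskdi ixs wprl ilkix npkv wkt wjnnx vdl hazf rbe qnf krf
Final line 10: rbe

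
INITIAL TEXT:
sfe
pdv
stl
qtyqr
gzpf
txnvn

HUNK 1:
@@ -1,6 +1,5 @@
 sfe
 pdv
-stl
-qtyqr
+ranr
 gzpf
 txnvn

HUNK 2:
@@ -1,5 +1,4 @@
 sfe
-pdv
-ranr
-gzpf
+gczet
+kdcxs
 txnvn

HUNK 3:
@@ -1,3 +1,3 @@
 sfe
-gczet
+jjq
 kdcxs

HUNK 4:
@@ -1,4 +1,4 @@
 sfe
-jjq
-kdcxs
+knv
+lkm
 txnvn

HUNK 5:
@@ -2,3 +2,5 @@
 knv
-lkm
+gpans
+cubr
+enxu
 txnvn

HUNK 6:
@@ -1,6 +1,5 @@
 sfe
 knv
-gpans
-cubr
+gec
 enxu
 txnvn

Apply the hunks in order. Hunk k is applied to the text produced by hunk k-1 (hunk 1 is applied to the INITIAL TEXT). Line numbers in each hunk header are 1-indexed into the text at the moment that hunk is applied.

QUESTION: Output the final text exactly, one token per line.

Answer: sfe
knv
gec
enxu
txnvn

Derivation:
Hunk 1: at line 1 remove [stl,qtyqr] add [ranr] -> 5 lines: sfe pdv ranr gzpf txnvn
Hunk 2: at line 1 remove [pdv,ranr,gzpf] add [gczet,kdcxs] -> 4 lines: sfe gczet kdcxs txnvn
Hunk 3: at line 1 remove [gczet] add [jjq] -> 4 lines: sfe jjq kdcxs txnvn
Hunk 4: at line 1 remove [jjq,kdcxs] add [knv,lkm] -> 4 lines: sfe knv lkm txnvn
Hunk 5: at line 2 remove [lkm] add [gpans,cubr,enxu] -> 6 lines: sfe knv gpans cubr enxu txnvn
Hunk 6: at line 1 remove [gpans,cubr] add [gec] -> 5 lines: sfe knv gec enxu txnvn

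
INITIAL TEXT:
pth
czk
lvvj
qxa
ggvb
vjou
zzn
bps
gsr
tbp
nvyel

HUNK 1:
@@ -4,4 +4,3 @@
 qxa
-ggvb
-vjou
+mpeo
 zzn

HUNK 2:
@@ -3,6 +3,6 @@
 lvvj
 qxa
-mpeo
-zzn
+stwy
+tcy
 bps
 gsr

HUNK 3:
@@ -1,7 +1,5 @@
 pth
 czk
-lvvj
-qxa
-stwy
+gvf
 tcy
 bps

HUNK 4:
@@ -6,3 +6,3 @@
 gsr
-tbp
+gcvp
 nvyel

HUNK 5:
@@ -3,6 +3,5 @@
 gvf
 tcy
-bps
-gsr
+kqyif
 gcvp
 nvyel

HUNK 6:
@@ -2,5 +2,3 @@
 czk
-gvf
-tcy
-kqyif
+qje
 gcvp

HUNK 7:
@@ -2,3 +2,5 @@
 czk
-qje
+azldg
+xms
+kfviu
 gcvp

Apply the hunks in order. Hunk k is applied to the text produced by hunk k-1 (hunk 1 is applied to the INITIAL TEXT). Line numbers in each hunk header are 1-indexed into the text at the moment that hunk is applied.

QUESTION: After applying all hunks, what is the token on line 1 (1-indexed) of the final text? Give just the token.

Hunk 1: at line 4 remove [ggvb,vjou] add [mpeo] -> 10 lines: pth czk lvvj qxa mpeo zzn bps gsr tbp nvyel
Hunk 2: at line 3 remove [mpeo,zzn] add [stwy,tcy] -> 10 lines: pth czk lvvj qxa stwy tcy bps gsr tbp nvyel
Hunk 3: at line 1 remove [lvvj,qxa,stwy] add [gvf] -> 8 lines: pth czk gvf tcy bps gsr tbp nvyel
Hunk 4: at line 6 remove [tbp] add [gcvp] -> 8 lines: pth czk gvf tcy bps gsr gcvp nvyel
Hunk 5: at line 3 remove [bps,gsr] add [kqyif] -> 7 lines: pth czk gvf tcy kqyif gcvp nvyel
Hunk 6: at line 2 remove [gvf,tcy,kqyif] add [qje] -> 5 lines: pth czk qje gcvp nvyel
Hunk 7: at line 2 remove [qje] add [azldg,xms,kfviu] -> 7 lines: pth czk azldg xms kfviu gcvp nvyel
Final line 1: pth

Answer: pth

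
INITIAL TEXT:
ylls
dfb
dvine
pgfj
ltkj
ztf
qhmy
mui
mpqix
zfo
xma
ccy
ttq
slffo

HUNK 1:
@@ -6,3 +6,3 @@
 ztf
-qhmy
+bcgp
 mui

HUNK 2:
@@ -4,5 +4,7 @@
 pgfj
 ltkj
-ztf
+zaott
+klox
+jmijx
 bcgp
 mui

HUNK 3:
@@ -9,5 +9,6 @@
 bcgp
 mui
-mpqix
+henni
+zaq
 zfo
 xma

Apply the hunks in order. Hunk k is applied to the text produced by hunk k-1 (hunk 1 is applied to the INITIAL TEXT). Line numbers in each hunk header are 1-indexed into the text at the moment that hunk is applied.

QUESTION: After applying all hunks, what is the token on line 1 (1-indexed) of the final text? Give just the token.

Answer: ylls

Derivation:
Hunk 1: at line 6 remove [qhmy] add [bcgp] -> 14 lines: ylls dfb dvine pgfj ltkj ztf bcgp mui mpqix zfo xma ccy ttq slffo
Hunk 2: at line 4 remove [ztf] add [zaott,klox,jmijx] -> 16 lines: ylls dfb dvine pgfj ltkj zaott klox jmijx bcgp mui mpqix zfo xma ccy ttq slffo
Hunk 3: at line 9 remove [mpqix] add [henni,zaq] -> 17 lines: ylls dfb dvine pgfj ltkj zaott klox jmijx bcgp mui henni zaq zfo xma ccy ttq slffo
Final line 1: ylls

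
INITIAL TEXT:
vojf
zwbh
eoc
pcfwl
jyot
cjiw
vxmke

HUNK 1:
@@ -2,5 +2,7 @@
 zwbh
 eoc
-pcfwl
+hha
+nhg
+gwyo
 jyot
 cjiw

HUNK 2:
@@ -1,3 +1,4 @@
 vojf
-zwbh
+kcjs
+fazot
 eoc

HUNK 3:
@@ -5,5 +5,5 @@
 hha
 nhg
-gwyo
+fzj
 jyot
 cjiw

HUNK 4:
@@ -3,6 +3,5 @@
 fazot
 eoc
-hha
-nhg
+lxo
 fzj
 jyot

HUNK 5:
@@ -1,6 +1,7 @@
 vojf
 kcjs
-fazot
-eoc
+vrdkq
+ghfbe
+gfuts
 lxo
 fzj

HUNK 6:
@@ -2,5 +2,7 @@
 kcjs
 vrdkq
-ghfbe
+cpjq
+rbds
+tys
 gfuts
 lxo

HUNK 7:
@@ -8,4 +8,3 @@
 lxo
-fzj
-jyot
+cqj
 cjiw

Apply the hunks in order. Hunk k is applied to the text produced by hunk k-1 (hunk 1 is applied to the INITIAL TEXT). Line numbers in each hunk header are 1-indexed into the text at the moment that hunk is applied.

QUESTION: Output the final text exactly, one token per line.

Answer: vojf
kcjs
vrdkq
cpjq
rbds
tys
gfuts
lxo
cqj
cjiw
vxmke

Derivation:
Hunk 1: at line 2 remove [pcfwl] add [hha,nhg,gwyo] -> 9 lines: vojf zwbh eoc hha nhg gwyo jyot cjiw vxmke
Hunk 2: at line 1 remove [zwbh] add [kcjs,fazot] -> 10 lines: vojf kcjs fazot eoc hha nhg gwyo jyot cjiw vxmke
Hunk 3: at line 5 remove [gwyo] add [fzj] -> 10 lines: vojf kcjs fazot eoc hha nhg fzj jyot cjiw vxmke
Hunk 4: at line 3 remove [hha,nhg] add [lxo] -> 9 lines: vojf kcjs fazot eoc lxo fzj jyot cjiw vxmke
Hunk 5: at line 1 remove [fazot,eoc] add [vrdkq,ghfbe,gfuts] -> 10 lines: vojf kcjs vrdkq ghfbe gfuts lxo fzj jyot cjiw vxmke
Hunk 6: at line 2 remove [ghfbe] add [cpjq,rbds,tys] -> 12 lines: vojf kcjs vrdkq cpjq rbds tys gfuts lxo fzj jyot cjiw vxmke
Hunk 7: at line 8 remove [fzj,jyot] add [cqj] -> 11 lines: vojf kcjs vrdkq cpjq rbds tys gfuts lxo cqj cjiw vxmke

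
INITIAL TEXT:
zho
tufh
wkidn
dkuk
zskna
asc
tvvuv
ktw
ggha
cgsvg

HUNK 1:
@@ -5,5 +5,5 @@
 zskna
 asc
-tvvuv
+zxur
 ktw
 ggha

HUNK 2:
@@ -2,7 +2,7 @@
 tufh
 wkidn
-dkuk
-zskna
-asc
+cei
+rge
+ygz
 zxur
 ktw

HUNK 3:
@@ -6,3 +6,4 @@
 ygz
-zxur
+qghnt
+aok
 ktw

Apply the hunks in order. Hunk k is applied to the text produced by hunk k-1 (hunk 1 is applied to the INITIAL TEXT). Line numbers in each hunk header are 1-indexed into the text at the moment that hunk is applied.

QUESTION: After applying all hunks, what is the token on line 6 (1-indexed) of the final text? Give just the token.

Hunk 1: at line 5 remove [tvvuv] add [zxur] -> 10 lines: zho tufh wkidn dkuk zskna asc zxur ktw ggha cgsvg
Hunk 2: at line 2 remove [dkuk,zskna,asc] add [cei,rge,ygz] -> 10 lines: zho tufh wkidn cei rge ygz zxur ktw ggha cgsvg
Hunk 3: at line 6 remove [zxur] add [qghnt,aok] -> 11 lines: zho tufh wkidn cei rge ygz qghnt aok ktw ggha cgsvg
Final line 6: ygz

Answer: ygz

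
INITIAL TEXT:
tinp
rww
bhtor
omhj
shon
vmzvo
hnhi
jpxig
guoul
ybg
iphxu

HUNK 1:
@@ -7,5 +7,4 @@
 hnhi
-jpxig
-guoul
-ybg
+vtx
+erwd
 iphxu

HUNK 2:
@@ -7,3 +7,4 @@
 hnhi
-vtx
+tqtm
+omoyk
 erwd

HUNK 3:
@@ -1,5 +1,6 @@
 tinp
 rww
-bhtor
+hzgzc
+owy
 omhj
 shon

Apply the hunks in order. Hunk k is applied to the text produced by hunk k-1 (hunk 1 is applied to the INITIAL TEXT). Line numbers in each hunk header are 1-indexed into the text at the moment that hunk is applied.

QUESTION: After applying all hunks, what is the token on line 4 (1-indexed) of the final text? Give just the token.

Answer: owy

Derivation:
Hunk 1: at line 7 remove [jpxig,guoul,ybg] add [vtx,erwd] -> 10 lines: tinp rww bhtor omhj shon vmzvo hnhi vtx erwd iphxu
Hunk 2: at line 7 remove [vtx] add [tqtm,omoyk] -> 11 lines: tinp rww bhtor omhj shon vmzvo hnhi tqtm omoyk erwd iphxu
Hunk 3: at line 1 remove [bhtor] add [hzgzc,owy] -> 12 lines: tinp rww hzgzc owy omhj shon vmzvo hnhi tqtm omoyk erwd iphxu
Final line 4: owy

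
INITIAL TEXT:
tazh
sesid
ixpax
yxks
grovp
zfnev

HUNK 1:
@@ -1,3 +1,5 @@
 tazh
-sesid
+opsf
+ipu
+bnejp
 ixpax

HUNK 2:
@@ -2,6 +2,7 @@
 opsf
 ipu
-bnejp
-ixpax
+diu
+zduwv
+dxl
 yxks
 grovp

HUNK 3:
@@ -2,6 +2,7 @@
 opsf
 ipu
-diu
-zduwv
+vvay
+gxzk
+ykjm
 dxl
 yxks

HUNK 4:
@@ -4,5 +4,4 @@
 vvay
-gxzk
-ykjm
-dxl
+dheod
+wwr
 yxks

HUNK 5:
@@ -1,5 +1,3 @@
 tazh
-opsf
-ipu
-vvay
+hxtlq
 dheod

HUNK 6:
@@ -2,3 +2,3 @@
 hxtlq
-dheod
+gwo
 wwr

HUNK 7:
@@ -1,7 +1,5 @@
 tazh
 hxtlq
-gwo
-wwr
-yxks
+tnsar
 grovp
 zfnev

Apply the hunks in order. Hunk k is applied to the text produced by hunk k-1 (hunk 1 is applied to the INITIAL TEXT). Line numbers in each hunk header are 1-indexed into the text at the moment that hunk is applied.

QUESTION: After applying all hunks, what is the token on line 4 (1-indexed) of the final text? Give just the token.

Hunk 1: at line 1 remove [sesid] add [opsf,ipu,bnejp] -> 8 lines: tazh opsf ipu bnejp ixpax yxks grovp zfnev
Hunk 2: at line 2 remove [bnejp,ixpax] add [diu,zduwv,dxl] -> 9 lines: tazh opsf ipu diu zduwv dxl yxks grovp zfnev
Hunk 3: at line 2 remove [diu,zduwv] add [vvay,gxzk,ykjm] -> 10 lines: tazh opsf ipu vvay gxzk ykjm dxl yxks grovp zfnev
Hunk 4: at line 4 remove [gxzk,ykjm,dxl] add [dheod,wwr] -> 9 lines: tazh opsf ipu vvay dheod wwr yxks grovp zfnev
Hunk 5: at line 1 remove [opsf,ipu,vvay] add [hxtlq] -> 7 lines: tazh hxtlq dheod wwr yxks grovp zfnev
Hunk 6: at line 2 remove [dheod] add [gwo] -> 7 lines: tazh hxtlq gwo wwr yxks grovp zfnev
Hunk 7: at line 1 remove [gwo,wwr,yxks] add [tnsar] -> 5 lines: tazh hxtlq tnsar grovp zfnev
Final line 4: grovp

Answer: grovp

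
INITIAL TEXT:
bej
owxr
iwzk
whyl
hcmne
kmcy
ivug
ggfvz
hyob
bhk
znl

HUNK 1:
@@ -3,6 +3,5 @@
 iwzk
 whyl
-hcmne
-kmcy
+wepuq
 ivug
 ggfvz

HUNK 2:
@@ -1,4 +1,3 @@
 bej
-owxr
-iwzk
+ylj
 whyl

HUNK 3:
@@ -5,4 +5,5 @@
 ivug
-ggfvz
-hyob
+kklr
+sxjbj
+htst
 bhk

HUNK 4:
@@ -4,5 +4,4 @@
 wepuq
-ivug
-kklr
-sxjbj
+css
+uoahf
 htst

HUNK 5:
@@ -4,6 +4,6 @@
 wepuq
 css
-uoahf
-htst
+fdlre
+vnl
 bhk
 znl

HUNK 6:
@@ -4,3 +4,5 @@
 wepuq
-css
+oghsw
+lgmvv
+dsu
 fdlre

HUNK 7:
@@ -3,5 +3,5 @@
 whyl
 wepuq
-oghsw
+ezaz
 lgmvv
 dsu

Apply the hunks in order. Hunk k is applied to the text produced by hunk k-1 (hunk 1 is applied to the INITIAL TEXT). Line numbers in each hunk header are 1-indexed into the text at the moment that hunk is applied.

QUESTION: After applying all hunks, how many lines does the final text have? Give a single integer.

Answer: 11

Derivation:
Hunk 1: at line 3 remove [hcmne,kmcy] add [wepuq] -> 10 lines: bej owxr iwzk whyl wepuq ivug ggfvz hyob bhk znl
Hunk 2: at line 1 remove [owxr,iwzk] add [ylj] -> 9 lines: bej ylj whyl wepuq ivug ggfvz hyob bhk znl
Hunk 3: at line 5 remove [ggfvz,hyob] add [kklr,sxjbj,htst] -> 10 lines: bej ylj whyl wepuq ivug kklr sxjbj htst bhk znl
Hunk 4: at line 4 remove [ivug,kklr,sxjbj] add [css,uoahf] -> 9 lines: bej ylj whyl wepuq css uoahf htst bhk znl
Hunk 5: at line 4 remove [uoahf,htst] add [fdlre,vnl] -> 9 lines: bej ylj whyl wepuq css fdlre vnl bhk znl
Hunk 6: at line 4 remove [css] add [oghsw,lgmvv,dsu] -> 11 lines: bej ylj whyl wepuq oghsw lgmvv dsu fdlre vnl bhk znl
Hunk 7: at line 3 remove [oghsw] add [ezaz] -> 11 lines: bej ylj whyl wepuq ezaz lgmvv dsu fdlre vnl bhk znl
Final line count: 11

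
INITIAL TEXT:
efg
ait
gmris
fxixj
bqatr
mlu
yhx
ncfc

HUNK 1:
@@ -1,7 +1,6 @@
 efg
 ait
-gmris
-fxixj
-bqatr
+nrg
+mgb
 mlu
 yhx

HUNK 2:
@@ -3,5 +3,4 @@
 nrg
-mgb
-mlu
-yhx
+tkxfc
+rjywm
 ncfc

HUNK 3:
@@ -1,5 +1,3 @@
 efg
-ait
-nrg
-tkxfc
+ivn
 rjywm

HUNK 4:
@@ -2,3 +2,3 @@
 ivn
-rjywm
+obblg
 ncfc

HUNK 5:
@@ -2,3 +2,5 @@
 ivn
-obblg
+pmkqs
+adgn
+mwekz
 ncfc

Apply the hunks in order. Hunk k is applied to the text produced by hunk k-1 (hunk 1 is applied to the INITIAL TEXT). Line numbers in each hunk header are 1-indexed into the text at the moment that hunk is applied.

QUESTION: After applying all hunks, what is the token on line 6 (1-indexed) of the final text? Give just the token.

Answer: ncfc

Derivation:
Hunk 1: at line 1 remove [gmris,fxixj,bqatr] add [nrg,mgb] -> 7 lines: efg ait nrg mgb mlu yhx ncfc
Hunk 2: at line 3 remove [mgb,mlu,yhx] add [tkxfc,rjywm] -> 6 lines: efg ait nrg tkxfc rjywm ncfc
Hunk 3: at line 1 remove [ait,nrg,tkxfc] add [ivn] -> 4 lines: efg ivn rjywm ncfc
Hunk 4: at line 2 remove [rjywm] add [obblg] -> 4 lines: efg ivn obblg ncfc
Hunk 5: at line 2 remove [obblg] add [pmkqs,adgn,mwekz] -> 6 lines: efg ivn pmkqs adgn mwekz ncfc
Final line 6: ncfc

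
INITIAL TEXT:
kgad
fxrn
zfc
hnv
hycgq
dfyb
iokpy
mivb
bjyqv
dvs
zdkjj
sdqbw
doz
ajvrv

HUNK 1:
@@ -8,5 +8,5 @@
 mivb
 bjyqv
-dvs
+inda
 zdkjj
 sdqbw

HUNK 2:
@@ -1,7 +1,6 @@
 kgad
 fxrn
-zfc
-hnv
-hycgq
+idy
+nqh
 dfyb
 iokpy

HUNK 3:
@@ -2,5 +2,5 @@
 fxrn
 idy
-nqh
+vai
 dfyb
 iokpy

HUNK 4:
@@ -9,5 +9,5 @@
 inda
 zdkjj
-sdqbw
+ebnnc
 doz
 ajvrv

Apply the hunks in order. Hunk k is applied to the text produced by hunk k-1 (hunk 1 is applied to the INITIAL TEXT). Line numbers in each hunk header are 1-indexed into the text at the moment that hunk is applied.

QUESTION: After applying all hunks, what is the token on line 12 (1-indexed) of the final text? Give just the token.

Answer: doz

Derivation:
Hunk 1: at line 8 remove [dvs] add [inda] -> 14 lines: kgad fxrn zfc hnv hycgq dfyb iokpy mivb bjyqv inda zdkjj sdqbw doz ajvrv
Hunk 2: at line 1 remove [zfc,hnv,hycgq] add [idy,nqh] -> 13 lines: kgad fxrn idy nqh dfyb iokpy mivb bjyqv inda zdkjj sdqbw doz ajvrv
Hunk 3: at line 2 remove [nqh] add [vai] -> 13 lines: kgad fxrn idy vai dfyb iokpy mivb bjyqv inda zdkjj sdqbw doz ajvrv
Hunk 4: at line 9 remove [sdqbw] add [ebnnc] -> 13 lines: kgad fxrn idy vai dfyb iokpy mivb bjyqv inda zdkjj ebnnc doz ajvrv
Final line 12: doz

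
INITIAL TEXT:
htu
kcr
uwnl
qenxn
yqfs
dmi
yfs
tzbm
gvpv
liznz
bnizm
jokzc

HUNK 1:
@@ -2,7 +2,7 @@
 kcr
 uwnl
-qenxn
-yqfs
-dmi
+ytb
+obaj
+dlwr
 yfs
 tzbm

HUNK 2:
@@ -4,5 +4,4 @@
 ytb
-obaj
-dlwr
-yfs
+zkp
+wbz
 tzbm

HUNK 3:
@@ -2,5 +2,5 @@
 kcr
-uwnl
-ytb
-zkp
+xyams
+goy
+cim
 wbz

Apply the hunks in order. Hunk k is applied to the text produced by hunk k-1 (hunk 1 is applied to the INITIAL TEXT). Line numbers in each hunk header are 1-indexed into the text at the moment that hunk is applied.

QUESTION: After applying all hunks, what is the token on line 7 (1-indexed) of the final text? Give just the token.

Hunk 1: at line 2 remove [qenxn,yqfs,dmi] add [ytb,obaj,dlwr] -> 12 lines: htu kcr uwnl ytb obaj dlwr yfs tzbm gvpv liznz bnizm jokzc
Hunk 2: at line 4 remove [obaj,dlwr,yfs] add [zkp,wbz] -> 11 lines: htu kcr uwnl ytb zkp wbz tzbm gvpv liznz bnizm jokzc
Hunk 3: at line 2 remove [uwnl,ytb,zkp] add [xyams,goy,cim] -> 11 lines: htu kcr xyams goy cim wbz tzbm gvpv liznz bnizm jokzc
Final line 7: tzbm

Answer: tzbm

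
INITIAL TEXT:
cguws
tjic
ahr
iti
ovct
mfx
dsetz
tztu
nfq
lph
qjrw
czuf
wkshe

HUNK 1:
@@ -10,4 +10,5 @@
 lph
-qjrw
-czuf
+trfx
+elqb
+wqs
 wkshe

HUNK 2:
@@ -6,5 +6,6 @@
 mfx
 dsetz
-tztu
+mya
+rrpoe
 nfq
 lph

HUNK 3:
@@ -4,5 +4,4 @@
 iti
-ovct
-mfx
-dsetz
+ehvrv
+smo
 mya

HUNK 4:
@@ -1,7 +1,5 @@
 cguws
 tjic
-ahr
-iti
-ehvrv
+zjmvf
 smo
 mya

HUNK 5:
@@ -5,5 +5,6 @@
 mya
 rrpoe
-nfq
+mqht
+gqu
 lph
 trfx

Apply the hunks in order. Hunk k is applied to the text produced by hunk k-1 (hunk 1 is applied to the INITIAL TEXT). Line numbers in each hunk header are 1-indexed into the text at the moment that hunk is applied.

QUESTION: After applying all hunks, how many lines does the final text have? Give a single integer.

Answer: 13

Derivation:
Hunk 1: at line 10 remove [qjrw,czuf] add [trfx,elqb,wqs] -> 14 lines: cguws tjic ahr iti ovct mfx dsetz tztu nfq lph trfx elqb wqs wkshe
Hunk 2: at line 6 remove [tztu] add [mya,rrpoe] -> 15 lines: cguws tjic ahr iti ovct mfx dsetz mya rrpoe nfq lph trfx elqb wqs wkshe
Hunk 3: at line 4 remove [ovct,mfx,dsetz] add [ehvrv,smo] -> 14 lines: cguws tjic ahr iti ehvrv smo mya rrpoe nfq lph trfx elqb wqs wkshe
Hunk 4: at line 1 remove [ahr,iti,ehvrv] add [zjmvf] -> 12 lines: cguws tjic zjmvf smo mya rrpoe nfq lph trfx elqb wqs wkshe
Hunk 5: at line 5 remove [nfq] add [mqht,gqu] -> 13 lines: cguws tjic zjmvf smo mya rrpoe mqht gqu lph trfx elqb wqs wkshe
Final line count: 13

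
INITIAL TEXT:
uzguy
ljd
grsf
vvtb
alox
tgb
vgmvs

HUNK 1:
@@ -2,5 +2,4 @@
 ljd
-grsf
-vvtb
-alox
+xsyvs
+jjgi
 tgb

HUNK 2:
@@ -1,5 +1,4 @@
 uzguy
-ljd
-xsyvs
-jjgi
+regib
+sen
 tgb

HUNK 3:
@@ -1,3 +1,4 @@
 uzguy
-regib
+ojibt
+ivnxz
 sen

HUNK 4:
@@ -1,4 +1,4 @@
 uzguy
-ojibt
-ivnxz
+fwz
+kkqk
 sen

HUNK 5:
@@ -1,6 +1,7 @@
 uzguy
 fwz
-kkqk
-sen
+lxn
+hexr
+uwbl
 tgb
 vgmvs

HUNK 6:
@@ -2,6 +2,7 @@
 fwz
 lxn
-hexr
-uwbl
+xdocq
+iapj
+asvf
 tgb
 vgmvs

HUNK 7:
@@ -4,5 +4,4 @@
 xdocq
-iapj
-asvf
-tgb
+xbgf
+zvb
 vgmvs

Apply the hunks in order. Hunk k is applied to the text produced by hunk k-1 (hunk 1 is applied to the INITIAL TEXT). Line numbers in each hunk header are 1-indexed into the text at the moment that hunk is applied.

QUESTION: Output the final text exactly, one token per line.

Answer: uzguy
fwz
lxn
xdocq
xbgf
zvb
vgmvs

Derivation:
Hunk 1: at line 2 remove [grsf,vvtb,alox] add [xsyvs,jjgi] -> 6 lines: uzguy ljd xsyvs jjgi tgb vgmvs
Hunk 2: at line 1 remove [ljd,xsyvs,jjgi] add [regib,sen] -> 5 lines: uzguy regib sen tgb vgmvs
Hunk 3: at line 1 remove [regib] add [ojibt,ivnxz] -> 6 lines: uzguy ojibt ivnxz sen tgb vgmvs
Hunk 4: at line 1 remove [ojibt,ivnxz] add [fwz,kkqk] -> 6 lines: uzguy fwz kkqk sen tgb vgmvs
Hunk 5: at line 1 remove [kkqk,sen] add [lxn,hexr,uwbl] -> 7 lines: uzguy fwz lxn hexr uwbl tgb vgmvs
Hunk 6: at line 2 remove [hexr,uwbl] add [xdocq,iapj,asvf] -> 8 lines: uzguy fwz lxn xdocq iapj asvf tgb vgmvs
Hunk 7: at line 4 remove [iapj,asvf,tgb] add [xbgf,zvb] -> 7 lines: uzguy fwz lxn xdocq xbgf zvb vgmvs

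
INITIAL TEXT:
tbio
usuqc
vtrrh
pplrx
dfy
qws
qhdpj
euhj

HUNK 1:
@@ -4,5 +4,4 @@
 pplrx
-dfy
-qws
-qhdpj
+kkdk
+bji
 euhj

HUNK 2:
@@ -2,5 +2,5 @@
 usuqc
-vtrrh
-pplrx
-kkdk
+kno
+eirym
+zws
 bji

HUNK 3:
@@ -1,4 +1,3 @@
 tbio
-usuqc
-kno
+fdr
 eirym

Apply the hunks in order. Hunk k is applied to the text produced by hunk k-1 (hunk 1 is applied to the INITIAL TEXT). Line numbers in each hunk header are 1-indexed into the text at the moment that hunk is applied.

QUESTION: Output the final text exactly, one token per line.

Answer: tbio
fdr
eirym
zws
bji
euhj

Derivation:
Hunk 1: at line 4 remove [dfy,qws,qhdpj] add [kkdk,bji] -> 7 lines: tbio usuqc vtrrh pplrx kkdk bji euhj
Hunk 2: at line 2 remove [vtrrh,pplrx,kkdk] add [kno,eirym,zws] -> 7 lines: tbio usuqc kno eirym zws bji euhj
Hunk 3: at line 1 remove [usuqc,kno] add [fdr] -> 6 lines: tbio fdr eirym zws bji euhj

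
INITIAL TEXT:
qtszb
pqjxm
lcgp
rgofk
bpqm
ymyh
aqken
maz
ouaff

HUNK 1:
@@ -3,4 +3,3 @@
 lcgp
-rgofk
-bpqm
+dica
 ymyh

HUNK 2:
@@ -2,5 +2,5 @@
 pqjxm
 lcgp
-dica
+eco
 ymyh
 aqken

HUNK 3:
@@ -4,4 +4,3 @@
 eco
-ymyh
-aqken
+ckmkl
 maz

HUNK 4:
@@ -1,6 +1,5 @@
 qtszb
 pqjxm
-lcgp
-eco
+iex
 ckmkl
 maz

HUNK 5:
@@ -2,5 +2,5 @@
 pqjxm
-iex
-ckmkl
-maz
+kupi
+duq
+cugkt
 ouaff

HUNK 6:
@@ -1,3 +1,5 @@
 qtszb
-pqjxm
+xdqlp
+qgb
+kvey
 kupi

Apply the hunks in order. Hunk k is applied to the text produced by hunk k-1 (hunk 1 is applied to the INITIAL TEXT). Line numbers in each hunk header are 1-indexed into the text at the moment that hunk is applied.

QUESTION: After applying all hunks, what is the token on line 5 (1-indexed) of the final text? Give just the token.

Hunk 1: at line 3 remove [rgofk,bpqm] add [dica] -> 8 lines: qtszb pqjxm lcgp dica ymyh aqken maz ouaff
Hunk 2: at line 2 remove [dica] add [eco] -> 8 lines: qtszb pqjxm lcgp eco ymyh aqken maz ouaff
Hunk 3: at line 4 remove [ymyh,aqken] add [ckmkl] -> 7 lines: qtszb pqjxm lcgp eco ckmkl maz ouaff
Hunk 4: at line 1 remove [lcgp,eco] add [iex] -> 6 lines: qtszb pqjxm iex ckmkl maz ouaff
Hunk 5: at line 2 remove [iex,ckmkl,maz] add [kupi,duq,cugkt] -> 6 lines: qtszb pqjxm kupi duq cugkt ouaff
Hunk 6: at line 1 remove [pqjxm] add [xdqlp,qgb,kvey] -> 8 lines: qtszb xdqlp qgb kvey kupi duq cugkt ouaff
Final line 5: kupi

Answer: kupi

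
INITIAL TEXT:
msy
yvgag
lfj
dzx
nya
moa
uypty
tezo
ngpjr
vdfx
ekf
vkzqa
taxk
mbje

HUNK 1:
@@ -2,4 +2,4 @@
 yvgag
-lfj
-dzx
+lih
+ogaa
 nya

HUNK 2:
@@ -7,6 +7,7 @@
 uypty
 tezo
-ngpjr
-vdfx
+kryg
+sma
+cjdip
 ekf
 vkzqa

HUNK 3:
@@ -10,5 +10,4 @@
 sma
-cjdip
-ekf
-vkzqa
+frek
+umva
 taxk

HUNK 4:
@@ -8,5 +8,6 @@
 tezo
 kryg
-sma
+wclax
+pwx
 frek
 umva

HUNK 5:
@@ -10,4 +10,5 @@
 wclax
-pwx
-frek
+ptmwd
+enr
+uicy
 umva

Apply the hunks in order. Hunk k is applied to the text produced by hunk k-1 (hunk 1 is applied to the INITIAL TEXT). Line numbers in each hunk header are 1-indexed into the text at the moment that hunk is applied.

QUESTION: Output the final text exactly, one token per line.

Answer: msy
yvgag
lih
ogaa
nya
moa
uypty
tezo
kryg
wclax
ptmwd
enr
uicy
umva
taxk
mbje

Derivation:
Hunk 1: at line 2 remove [lfj,dzx] add [lih,ogaa] -> 14 lines: msy yvgag lih ogaa nya moa uypty tezo ngpjr vdfx ekf vkzqa taxk mbje
Hunk 2: at line 7 remove [ngpjr,vdfx] add [kryg,sma,cjdip] -> 15 lines: msy yvgag lih ogaa nya moa uypty tezo kryg sma cjdip ekf vkzqa taxk mbje
Hunk 3: at line 10 remove [cjdip,ekf,vkzqa] add [frek,umva] -> 14 lines: msy yvgag lih ogaa nya moa uypty tezo kryg sma frek umva taxk mbje
Hunk 4: at line 8 remove [sma] add [wclax,pwx] -> 15 lines: msy yvgag lih ogaa nya moa uypty tezo kryg wclax pwx frek umva taxk mbje
Hunk 5: at line 10 remove [pwx,frek] add [ptmwd,enr,uicy] -> 16 lines: msy yvgag lih ogaa nya moa uypty tezo kryg wclax ptmwd enr uicy umva taxk mbje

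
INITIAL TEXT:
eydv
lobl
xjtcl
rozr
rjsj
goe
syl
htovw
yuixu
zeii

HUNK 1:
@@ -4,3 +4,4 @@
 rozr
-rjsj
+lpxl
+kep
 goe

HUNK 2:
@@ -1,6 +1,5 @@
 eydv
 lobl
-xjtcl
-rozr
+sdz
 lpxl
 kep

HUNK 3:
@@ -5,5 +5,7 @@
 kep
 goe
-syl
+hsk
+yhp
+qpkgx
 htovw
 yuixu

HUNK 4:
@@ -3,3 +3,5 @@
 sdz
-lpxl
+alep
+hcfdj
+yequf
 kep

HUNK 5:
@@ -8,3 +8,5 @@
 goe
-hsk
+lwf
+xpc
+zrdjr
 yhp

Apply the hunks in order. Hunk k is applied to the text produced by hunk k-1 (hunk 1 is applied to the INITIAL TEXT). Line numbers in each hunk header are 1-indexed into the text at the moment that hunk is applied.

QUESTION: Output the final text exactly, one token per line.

Answer: eydv
lobl
sdz
alep
hcfdj
yequf
kep
goe
lwf
xpc
zrdjr
yhp
qpkgx
htovw
yuixu
zeii

Derivation:
Hunk 1: at line 4 remove [rjsj] add [lpxl,kep] -> 11 lines: eydv lobl xjtcl rozr lpxl kep goe syl htovw yuixu zeii
Hunk 2: at line 1 remove [xjtcl,rozr] add [sdz] -> 10 lines: eydv lobl sdz lpxl kep goe syl htovw yuixu zeii
Hunk 3: at line 5 remove [syl] add [hsk,yhp,qpkgx] -> 12 lines: eydv lobl sdz lpxl kep goe hsk yhp qpkgx htovw yuixu zeii
Hunk 4: at line 3 remove [lpxl] add [alep,hcfdj,yequf] -> 14 lines: eydv lobl sdz alep hcfdj yequf kep goe hsk yhp qpkgx htovw yuixu zeii
Hunk 5: at line 8 remove [hsk] add [lwf,xpc,zrdjr] -> 16 lines: eydv lobl sdz alep hcfdj yequf kep goe lwf xpc zrdjr yhp qpkgx htovw yuixu zeii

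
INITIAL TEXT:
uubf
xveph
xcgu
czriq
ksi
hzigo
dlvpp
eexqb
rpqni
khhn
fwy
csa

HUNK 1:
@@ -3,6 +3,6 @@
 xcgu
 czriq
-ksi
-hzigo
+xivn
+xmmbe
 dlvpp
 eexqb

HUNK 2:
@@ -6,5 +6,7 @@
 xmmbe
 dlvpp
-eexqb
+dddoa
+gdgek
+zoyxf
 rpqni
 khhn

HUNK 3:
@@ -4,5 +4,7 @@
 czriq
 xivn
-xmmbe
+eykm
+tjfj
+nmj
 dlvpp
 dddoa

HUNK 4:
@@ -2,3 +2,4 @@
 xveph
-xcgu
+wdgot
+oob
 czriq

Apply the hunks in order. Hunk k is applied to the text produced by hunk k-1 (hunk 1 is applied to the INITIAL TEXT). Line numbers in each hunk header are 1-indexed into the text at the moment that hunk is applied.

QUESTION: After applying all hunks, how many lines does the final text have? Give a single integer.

Answer: 17

Derivation:
Hunk 1: at line 3 remove [ksi,hzigo] add [xivn,xmmbe] -> 12 lines: uubf xveph xcgu czriq xivn xmmbe dlvpp eexqb rpqni khhn fwy csa
Hunk 2: at line 6 remove [eexqb] add [dddoa,gdgek,zoyxf] -> 14 lines: uubf xveph xcgu czriq xivn xmmbe dlvpp dddoa gdgek zoyxf rpqni khhn fwy csa
Hunk 3: at line 4 remove [xmmbe] add [eykm,tjfj,nmj] -> 16 lines: uubf xveph xcgu czriq xivn eykm tjfj nmj dlvpp dddoa gdgek zoyxf rpqni khhn fwy csa
Hunk 4: at line 2 remove [xcgu] add [wdgot,oob] -> 17 lines: uubf xveph wdgot oob czriq xivn eykm tjfj nmj dlvpp dddoa gdgek zoyxf rpqni khhn fwy csa
Final line count: 17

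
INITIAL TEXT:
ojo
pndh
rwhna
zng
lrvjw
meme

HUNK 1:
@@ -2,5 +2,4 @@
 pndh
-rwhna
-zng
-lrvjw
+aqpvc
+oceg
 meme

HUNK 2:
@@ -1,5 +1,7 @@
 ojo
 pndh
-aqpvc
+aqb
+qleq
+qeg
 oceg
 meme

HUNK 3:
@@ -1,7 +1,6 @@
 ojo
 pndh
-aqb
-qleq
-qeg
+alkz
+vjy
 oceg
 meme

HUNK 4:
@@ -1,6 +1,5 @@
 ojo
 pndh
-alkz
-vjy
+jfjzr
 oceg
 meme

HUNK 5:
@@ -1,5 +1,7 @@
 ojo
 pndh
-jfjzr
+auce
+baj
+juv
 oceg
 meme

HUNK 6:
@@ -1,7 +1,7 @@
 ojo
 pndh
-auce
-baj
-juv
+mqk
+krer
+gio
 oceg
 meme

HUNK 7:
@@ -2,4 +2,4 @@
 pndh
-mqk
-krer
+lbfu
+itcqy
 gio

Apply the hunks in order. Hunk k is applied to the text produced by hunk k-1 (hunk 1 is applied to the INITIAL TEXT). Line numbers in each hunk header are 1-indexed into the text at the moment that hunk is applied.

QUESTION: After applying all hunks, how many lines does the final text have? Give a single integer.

Hunk 1: at line 2 remove [rwhna,zng,lrvjw] add [aqpvc,oceg] -> 5 lines: ojo pndh aqpvc oceg meme
Hunk 2: at line 1 remove [aqpvc] add [aqb,qleq,qeg] -> 7 lines: ojo pndh aqb qleq qeg oceg meme
Hunk 3: at line 1 remove [aqb,qleq,qeg] add [alkz,vjy] -> 6 lines: ojo pndh alkz vjy oceg meme
Hunk 4: at line 1 remove [alkz,vjy] add [jfjzr] -> 5 lines: ojo pndh jfjzr oceg meme
Hunk 5: at line 1 remove [jfjzr] add [auce,baj,juv] -> 7 lines: ojo pndh auce baj juv oceg meme
Hunk 6: at line 1 remove [auce,baj,juv] add [mqk,krer,gio] -> 7 lines: ojo pndh mqk krer gio oceg meme
Hunk 7: at line 2 remove [mqk,krer] add [lbfu,itcqy] -> 7 lines: ojo pndh lbfu itcqy gio oceg meme
Final line count: 7

Answer: 7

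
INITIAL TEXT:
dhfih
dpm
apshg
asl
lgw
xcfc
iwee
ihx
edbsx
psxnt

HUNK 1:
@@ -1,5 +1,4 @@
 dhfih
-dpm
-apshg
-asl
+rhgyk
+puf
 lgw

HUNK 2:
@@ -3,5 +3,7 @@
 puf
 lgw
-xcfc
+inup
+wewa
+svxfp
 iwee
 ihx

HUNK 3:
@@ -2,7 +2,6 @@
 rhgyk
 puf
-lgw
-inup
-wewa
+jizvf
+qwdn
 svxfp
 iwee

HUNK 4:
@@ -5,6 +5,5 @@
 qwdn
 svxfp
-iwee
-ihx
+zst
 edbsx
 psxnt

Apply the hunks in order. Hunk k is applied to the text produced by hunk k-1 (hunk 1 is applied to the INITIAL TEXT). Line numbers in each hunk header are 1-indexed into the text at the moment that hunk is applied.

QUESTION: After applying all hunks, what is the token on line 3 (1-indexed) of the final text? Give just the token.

Answer: puf

Derivation:
Hunk 1: at line 1 remove [dpm,apshg,asl] add [rhgyk,puf] -> 9 lines: dhfih rhgyk puf lgw xcfc iwee ihx edbsx psxnt
Hunk 2: at line 3 remove [xcfc] add [inup,wewa,svxfp] -> 11 lines: dhfih rhgyk puf lgw inup wewa svxfp iwee ihx edbsx psxnt
Hunk 3: at line 2 remove [lgw,inup,wewa] add [jizvf,qwdn] -> 10 lines: dhfih rhgyk puf jizvf qwdn svxfp iwee ihx edbsx psxnt
Hunk 4: at line 5 remove [iwee,ihx] add [zst] -> 9 lines: dhfih rhgyk puf jizvf qwdn svxfp zst edbsx psxnt
Final line 3: puf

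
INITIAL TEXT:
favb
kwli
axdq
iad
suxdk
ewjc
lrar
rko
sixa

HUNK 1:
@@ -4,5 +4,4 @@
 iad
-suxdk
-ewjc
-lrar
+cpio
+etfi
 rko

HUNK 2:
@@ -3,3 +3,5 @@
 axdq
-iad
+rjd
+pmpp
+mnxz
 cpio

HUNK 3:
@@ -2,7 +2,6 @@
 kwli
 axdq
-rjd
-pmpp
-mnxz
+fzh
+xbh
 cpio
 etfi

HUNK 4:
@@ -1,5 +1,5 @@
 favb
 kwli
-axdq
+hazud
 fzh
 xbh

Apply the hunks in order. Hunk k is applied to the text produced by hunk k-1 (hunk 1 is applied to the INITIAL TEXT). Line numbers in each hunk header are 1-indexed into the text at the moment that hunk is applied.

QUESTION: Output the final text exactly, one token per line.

Hunk 1: at line 4 remove [suxdk,ewjc,lrar] add [cpio,etfi] -> 8 lines: favb kwli axdq iad cpio etfi rko sixa
Hunk 2: at line 3 remove [iad] add [rjd,pmpp,mnxz] -> 10 lines: favb kwli axdq rjd pmpp mnxz cpio etfi rko sixa
Hunk 3: at line 2 remove [rjd,pmpp,mnxz] add [fzh,xbh] -> 9 lines: favb kwli axdq fzh xbh cpio etfi rko sixa
Hunk 4: at line 1 remove [axdq] add [hazud] -> 9 lines: favb kwli hazud fzh xbh cpio etfi rko sixa

Answer: favb
kwli
hazud
fzh
xbh
cpio
etfi
rko
sixa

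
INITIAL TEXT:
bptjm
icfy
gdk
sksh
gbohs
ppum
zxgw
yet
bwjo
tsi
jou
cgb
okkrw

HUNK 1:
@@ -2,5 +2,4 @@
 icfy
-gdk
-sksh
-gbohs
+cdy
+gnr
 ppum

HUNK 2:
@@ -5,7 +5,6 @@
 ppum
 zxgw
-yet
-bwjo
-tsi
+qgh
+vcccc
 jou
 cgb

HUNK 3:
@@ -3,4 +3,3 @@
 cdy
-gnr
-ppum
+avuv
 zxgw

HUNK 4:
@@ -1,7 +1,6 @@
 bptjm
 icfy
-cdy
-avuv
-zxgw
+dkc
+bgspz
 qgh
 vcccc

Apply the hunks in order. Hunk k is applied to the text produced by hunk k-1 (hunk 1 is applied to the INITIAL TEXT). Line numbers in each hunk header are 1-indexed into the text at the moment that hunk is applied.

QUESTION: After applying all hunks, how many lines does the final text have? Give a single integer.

Hunk 1: at line 2 remove [gdk,sksh,gbohs] add [cdy,gnr] -> 12 lines: bptjm icfy cdy gnr ppum zxgw yet bwjo tsi jou cgb okkrw
Hunk 2: at line 5 remove [yet,bwjo,tsi] add [qgh,vcccc] -> 11 lines: bptjm icfy cdy gnr ppum zxgw qgh vcccc jou cgb okkrw
Hunk 3: at line 3 remove [gnr,ppum] add [avuv] -> 10 lines: bptjm icfy cdy avuv zxgw qgh vcccc jou cgb okkrw
Hunk 4: at line 1 remove [cdy,avuv,zxgw] add [dkc,bgspz] -> 9 lines: bptjm icfy dkc bgspz qgh vcccc jou cgb okkrw
Final line count: 9

Answer: 9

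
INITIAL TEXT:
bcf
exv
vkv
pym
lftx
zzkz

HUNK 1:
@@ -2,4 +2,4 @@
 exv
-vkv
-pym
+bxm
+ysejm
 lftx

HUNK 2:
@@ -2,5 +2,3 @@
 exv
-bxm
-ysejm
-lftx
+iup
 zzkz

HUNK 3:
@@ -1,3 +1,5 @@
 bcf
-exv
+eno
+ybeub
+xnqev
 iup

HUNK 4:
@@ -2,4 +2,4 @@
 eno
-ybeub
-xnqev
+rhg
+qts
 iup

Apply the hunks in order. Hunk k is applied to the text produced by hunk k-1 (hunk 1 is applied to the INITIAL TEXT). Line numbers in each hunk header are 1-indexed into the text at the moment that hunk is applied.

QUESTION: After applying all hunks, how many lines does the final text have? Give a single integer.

Answer: 6

Derivation:
Hunk 1: at line 2 remove [vkv,pym] add [bxm,ysejm] -> 6 lines: bcf exv bxm ysejm lftx zzkz
Hunk 2: at line 2 remove [bxm,ysejm,lftx] add [iup] -> 4 lines: bcf exv iup zzkz
Hunk 3: at line 1 remove [exv] add [eno,ybeub,xnqev] -> 6 lines: bcf eno ybeub xnqev iup zzkz
Hunk 4: at line 2 remove [ybeub,xnqev] add [rhg,qts] -> 6 lines: bcf eno rhg qts iup zzkz
Final line count: 6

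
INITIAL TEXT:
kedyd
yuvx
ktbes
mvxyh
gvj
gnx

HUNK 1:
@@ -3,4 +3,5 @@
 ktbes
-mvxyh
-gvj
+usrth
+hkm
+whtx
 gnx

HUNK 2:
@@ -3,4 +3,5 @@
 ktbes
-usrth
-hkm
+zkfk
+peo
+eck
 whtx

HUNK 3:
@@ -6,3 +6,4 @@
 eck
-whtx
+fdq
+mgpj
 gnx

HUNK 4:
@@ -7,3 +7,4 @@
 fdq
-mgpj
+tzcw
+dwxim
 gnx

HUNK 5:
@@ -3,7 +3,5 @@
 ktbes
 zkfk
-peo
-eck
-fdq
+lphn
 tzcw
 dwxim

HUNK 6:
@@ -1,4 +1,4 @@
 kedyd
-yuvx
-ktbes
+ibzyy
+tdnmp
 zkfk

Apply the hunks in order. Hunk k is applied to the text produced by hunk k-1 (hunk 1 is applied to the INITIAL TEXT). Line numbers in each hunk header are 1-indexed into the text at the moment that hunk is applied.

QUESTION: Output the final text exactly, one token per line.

Answer: kedyd
ibzyy
tdnmp
zkfk
lphn
tzcw
dwxim
gnx

Derivation:
Hunk 1: at line 3 remove [mvxyh,gvj] add [usrth,hkm,whtx] -> 7 lines: kedyd yuvx ktbes usrth hkm whtx gnx
Hunk 2: at line 3 remove [usrth,hkm] add [zkfk,peo,eck] -> 8 lines: kedyd yuvx ktbes zkfk peo eck whtx gnx
Hunk 3: at line 6 remove [whtx] add [fdq,mgpj] -> 9 lines: kedyd yuvx ktbes zkfk peo eck fdq mgpj gnx
Hunk 4: at line 7 remove [mgpj] add [tzcw,dwxim] -> 10 lines: kedyd yuvx ktbes zkfk peo eck fdq tzcw dwxim gnx
Hunk 5: at line 3 remove [peo,eck,fdq] add [lphn] -> 8 lines: kedyd yuvx ktbes zkfk lphn tzcw dwxim gnx
Hunk 6: at line 1 remove [yuvx,ktbes] add [ibzyy,tdnmp] -> 8 lines: kedyd ibzyy tdnmp zkfk lphn tzcw dwxim gnx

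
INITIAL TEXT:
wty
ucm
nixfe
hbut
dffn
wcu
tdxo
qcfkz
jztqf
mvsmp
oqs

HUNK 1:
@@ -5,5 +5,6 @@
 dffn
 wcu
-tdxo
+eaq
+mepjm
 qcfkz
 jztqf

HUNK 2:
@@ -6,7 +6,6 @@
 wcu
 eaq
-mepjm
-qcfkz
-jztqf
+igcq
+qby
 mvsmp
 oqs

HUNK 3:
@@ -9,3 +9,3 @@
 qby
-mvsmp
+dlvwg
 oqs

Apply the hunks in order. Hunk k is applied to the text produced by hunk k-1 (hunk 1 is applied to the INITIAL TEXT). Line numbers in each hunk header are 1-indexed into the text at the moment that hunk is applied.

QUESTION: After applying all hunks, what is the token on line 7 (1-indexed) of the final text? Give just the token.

Hunk 1: at line 5 remove [tdxo] add [eaq,mepjm] -> 12 lines: wty ucm nixfe hbut dffn wcu eaq mepjm qcfkz jztqf mvsmp oqs
Hunk 2: at line 6 remove [mepjm,qcfkz,jztqf] add [igcq,qby] -> 11 lines: wty ucm nixfe hbut dffn wcu eaq igcq qby mvsmp oqs
Hunk 3: at line 9 remove [mvsmp] add [dlvwg] -> 11 lines: wty ucm nixfe hbut dffn wcu eaq igcq qby dlvwg oqs
Final line 7: eaq

Answer: eaq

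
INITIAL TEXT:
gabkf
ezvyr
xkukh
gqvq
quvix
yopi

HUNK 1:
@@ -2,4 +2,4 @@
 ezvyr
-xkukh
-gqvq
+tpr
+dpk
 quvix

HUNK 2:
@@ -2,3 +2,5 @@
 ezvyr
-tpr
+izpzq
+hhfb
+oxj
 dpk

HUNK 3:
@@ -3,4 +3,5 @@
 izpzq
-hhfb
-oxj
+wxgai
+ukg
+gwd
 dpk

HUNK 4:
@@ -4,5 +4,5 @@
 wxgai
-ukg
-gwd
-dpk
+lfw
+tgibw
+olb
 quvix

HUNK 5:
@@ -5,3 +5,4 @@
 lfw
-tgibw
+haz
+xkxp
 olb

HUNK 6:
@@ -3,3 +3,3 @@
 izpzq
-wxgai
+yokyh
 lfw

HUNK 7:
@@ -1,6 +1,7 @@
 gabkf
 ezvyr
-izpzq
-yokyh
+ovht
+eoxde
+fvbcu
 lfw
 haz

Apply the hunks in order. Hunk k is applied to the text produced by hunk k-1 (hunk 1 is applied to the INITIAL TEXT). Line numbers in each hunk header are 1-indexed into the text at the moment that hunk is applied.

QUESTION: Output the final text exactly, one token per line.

Answer: gabkf
ezvyr
ovht
eoxde
fvbcu
lfw
haz
xkxp
olb
quvix
yopi

Derivation:
Hunk 1: at line 2 remove [xkukh,gqvq] add [tpr,dpk] -> 6 lines: gabkf ezvyr tpr dpk quvix yopi
Hunk 2: at line 2 remove [tpr] add [izpzq,hhfb,oxj] -> 8 lines: gabkf ezvyr izpzq hhfb oxj dpk quvix yopi
Hunk 3: at line 3 remove [hhfb,oxj] add [wxgai,ukg,gwd] -> 9 lines: gabkf ezvyr izpzq wxgai ukg gwd dpk quvix yopi
Hunk 4: at line 4 remove [ukg,gwd,dpk] add [lfw,tgibw,olb] -> 9 lines: gabkf ezvyr izpzq wxgai lfw tgibw olb quvix yopi
Hunk 5: at line 5 remove [tgibw] add [haz,xkxp] -> 10 lines: gabkf ezvyr izpzq wxgai lfw haz xkxp olb quvix yopi
Hunk 6: at line 3 remove [wxgai] add [yokyh] -> 10 lines: gabkf ezvyr izpzq yokyh lfw haz xkxp olb quvix yopi
Hunk 7: at line 1 remove [izpzq,yokyh] add [ovht,eoxde,fvbcu] -> 11 lines: gabkf ezvyr ovht eoxde fvbcu lfw haz xkxp olb quvix yopi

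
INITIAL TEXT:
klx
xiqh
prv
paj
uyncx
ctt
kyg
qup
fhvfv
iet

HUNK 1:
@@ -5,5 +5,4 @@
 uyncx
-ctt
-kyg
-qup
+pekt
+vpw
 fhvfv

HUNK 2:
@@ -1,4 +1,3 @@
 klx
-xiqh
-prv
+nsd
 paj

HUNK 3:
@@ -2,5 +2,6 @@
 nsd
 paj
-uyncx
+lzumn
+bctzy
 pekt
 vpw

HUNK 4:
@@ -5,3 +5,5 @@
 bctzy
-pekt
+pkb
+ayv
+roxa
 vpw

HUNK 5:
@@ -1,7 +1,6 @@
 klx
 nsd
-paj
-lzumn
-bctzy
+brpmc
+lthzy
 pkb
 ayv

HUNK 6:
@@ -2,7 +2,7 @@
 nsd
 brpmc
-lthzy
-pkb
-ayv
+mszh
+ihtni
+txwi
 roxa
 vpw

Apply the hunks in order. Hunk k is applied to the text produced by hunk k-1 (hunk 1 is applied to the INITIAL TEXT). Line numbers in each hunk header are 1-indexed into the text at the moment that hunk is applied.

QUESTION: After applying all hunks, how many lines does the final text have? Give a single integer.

Answer: 10

Derivation:
Hunk 1: at line 5 remove [ctt,kyg,qup] add [pekt,vpw] -> 9 lines: klx xiqh prv paj uyncx pekt vpw fhvfv iet
Hunk 2: at line 1 remove [xiqh,prv] add [nsd] -> 8 lines: klx nsd paj uyncx pekt vpw fhvfv iet
Hunk 3: at line 2 remove [uyncx] add [lzumn,bctzy] -> 9 lines: klx nsd paj lzumn bctzy pekt vpw fhvfv iet
Hunk 4: at line 5 remove [pekt] add [pkb,ayv,roxa] -> 11 lines: klx nsd paj lzumn bctzy pkb ayv roxa vpw fhvfv iet
Hunk 5: at line 1 remove [paj,lzumn,bctzy] add [brpmc,lthzy] -> 10 lines: klx nsd brpmc lthzy pkb ayv roxa vpw fhvfv iet
Hunk 6: at line 2 remove [lthzy,pkb,ayv] add [mszh,ihtni,txwi] -> 10 lines: klx nsd brpmc mszh ihtni txwi roxa vpw fhvfv iet
Final line count: 10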